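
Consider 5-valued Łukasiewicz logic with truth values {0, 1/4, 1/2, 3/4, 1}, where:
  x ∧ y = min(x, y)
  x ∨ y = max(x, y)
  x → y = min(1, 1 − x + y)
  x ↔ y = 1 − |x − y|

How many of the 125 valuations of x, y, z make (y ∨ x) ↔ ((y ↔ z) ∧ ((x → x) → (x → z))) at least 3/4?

value 1: 30 assignments (counts)
value 3/4: 38 assignments (counts)
value 1/2: 31 assignments
value 1/4: 15 assignments
value 0: 11 assignments
So 68 of the 125 assignments meet the threshold.

68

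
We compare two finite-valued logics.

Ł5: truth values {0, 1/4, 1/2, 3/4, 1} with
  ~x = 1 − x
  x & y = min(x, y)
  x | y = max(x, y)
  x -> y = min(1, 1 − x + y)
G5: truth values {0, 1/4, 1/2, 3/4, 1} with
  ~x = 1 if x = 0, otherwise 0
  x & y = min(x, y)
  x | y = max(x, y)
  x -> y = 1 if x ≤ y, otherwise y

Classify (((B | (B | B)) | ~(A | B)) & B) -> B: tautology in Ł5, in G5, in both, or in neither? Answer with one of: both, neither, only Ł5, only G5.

both

In Ł5: every assignment gives 1 — tautology.
In G5: every assignment gives 1 — tautology.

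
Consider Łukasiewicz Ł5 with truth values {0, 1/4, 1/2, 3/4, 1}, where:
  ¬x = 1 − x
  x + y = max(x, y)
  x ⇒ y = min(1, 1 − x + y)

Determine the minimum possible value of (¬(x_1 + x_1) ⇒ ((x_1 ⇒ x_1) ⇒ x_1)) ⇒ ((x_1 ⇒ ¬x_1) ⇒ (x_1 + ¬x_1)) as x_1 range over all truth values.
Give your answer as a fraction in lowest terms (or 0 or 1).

Take x_1 = 1/2:
x_1 + x_1 = 1/2 + 1/2 = 1/2
¬(x_1 + x_1) = ¬1/2 = 1/2
x_1 ⇒ x_1 = 1/2 ⇒ 1/2 = 1
(x_1 ⇒ x_1) ⇒ x_1 = 1 ⇒ 1/2 = 1/2
¬(x_1 + x_1) ⇒ ((x_1 ⇒ x_1) ⇒ x_1) = 1/2 ⇒ 1/2 = 1
¬x_1 = ¬1/2 = 1/2
x_1 ⇒ ¬x_1 = 1/2 ⇒ 1/2 = 1
¬x_1 = ¬1/2 = 1/2
x_1 + ¬x_1 = 1/2 + 1/2 = 1/2
(x_1 ⇒ ¬x_1) ⇒ (x_1 + ¬x_1) = 1 ⇒ 1/2 = 1/2
(¬(x_1 + x_1) ⇒ ((x_1 ⇒ x_1) ⇒ x_1)) ⇒ ((x_1 ⇒ ¬x_1) ⇒ (x_1 + ¬x_1)) = 1 ⇒ 1/2 = 1/2
No assignment yields a value below 1/2, so this is the minimum.

1/2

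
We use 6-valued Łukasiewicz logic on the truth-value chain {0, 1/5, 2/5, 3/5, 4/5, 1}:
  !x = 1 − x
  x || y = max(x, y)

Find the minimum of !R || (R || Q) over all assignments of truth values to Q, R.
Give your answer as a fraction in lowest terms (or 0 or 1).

3/5

Take Q = 0, R = 2/5:
!R = !2/5 = 3/5
R || Q = 2/5 || 0 = 2/5
!R || (R || Q) = 3/5 || 2/5 = 3/5
No assignment yields a value below 3/5, so this is the minimum.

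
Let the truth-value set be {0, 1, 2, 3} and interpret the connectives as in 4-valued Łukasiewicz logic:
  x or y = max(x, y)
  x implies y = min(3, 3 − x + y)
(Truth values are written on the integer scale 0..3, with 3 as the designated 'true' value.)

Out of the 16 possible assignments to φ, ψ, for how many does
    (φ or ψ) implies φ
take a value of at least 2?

φ = 0, ψ = 0 ↦ 3  ≥
φ = 0, ψ = 1 ↦ 2  ≥
φ = 0, ψ = 2 ↦ 1  <
φ = 0, ψ = 3 ↦ 0  <
φ = 1, ψ = 0 ↦ 3  ≥
φ = 1, ψ = 1 ↦ 3  ≥
φ = 1, ψ = 2 ↦ 2  ≥
φ = 1, ψ = 3 ↦ 1  <
φ = 2, ψ = 0 ↦ 3  ≥
φ = 2, ψ = 1 ↦ 3  ≥
φ = 2, ψ = 2 ↦ 3  ≥
φ = 2, ψ = 3 ↦ 2  ≥
φ = 3, ψ = 0 ↦ 3  ≥
φ = 3, ψ = 1 ↦ 3  ≥
φ = 3, ψ = 2 ↦ 3  ≥
φ = 3, ψ = 3 ↦ 3  ≥
So 13 of the 16 assignments meet the threshold.

13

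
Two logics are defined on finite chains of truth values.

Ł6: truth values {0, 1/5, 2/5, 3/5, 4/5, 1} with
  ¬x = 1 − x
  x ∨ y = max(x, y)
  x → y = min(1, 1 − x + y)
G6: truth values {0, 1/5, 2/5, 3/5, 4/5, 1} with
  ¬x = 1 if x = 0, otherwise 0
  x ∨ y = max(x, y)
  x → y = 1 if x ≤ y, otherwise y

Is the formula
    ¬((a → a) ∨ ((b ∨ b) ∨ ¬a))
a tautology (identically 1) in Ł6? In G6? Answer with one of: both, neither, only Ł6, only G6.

In Ł6: at a = 0, b = 0 the value is 0 — not a tautology.
In G6: at a = 0, b = 0 the value is 0 — not a tautology.

neither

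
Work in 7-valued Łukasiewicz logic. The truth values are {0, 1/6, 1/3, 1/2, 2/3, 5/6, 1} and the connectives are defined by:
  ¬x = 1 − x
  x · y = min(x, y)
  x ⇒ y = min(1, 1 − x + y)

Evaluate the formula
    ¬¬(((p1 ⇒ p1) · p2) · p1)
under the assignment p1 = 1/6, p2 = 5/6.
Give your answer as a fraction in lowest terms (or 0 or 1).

1/6

p1 ⇒ p1 = 1/6 ⇒ 1/6 = 1
(p1 ⇒ p1) · p2 = 1 · 5/6 = 5/6
((p1 ⇒ p1) · p2) · p1 = 5/6 · 1/6 = 1/6
¬(((p1 ⇒ p1) · p2) · p1) = ¬1/6 = 5/6
¬¬(((p1 ⇒ p1) · p2) · p1) = ¬5/6 = 1/6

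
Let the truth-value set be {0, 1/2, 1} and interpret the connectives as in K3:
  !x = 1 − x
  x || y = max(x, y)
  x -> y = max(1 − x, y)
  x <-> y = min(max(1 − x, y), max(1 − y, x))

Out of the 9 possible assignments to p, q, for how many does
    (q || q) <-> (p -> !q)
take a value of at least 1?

1

p = 0, q = 0 ↦ 0  <
p = 0, q = 1/2 ↦ 1/2  <
p = 0, q = 1 ↦ 1  ≥
p = 1/2, q = 0 ↦ 0  <
p = 1/2, q = 1/2 ↦ 1/2  <
p = 1/2, q = 1 ↦ 1/2  <
p = 1, q = 0 ↦ 0  <
p = 1, q = 1/2 ↦ 1/2  <
p = 1, q = 1 ↦ 0  <
So 1 of the 9 assignments meets the threshold.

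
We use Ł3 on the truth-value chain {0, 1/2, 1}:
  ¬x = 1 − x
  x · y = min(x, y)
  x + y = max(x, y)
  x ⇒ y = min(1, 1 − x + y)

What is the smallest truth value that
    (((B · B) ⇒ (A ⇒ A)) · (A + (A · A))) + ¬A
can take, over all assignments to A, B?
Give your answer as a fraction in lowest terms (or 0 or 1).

1/2

Take A = 1/2, B = 0:
B · B = 0 · 0 = 0
A ⇒ A = 1/2 ⇒ 1/2 = 1
(B · B) ⇒ (A ⇒ A) = 0 ⇒ 1 = 1
A · A = 1/2 · 1/2 = 1/2
A + (A · A) = 1/2 + 1/2 = 1/2
((B · B) ⇒ (A ⇒ A)) · (A + (A · A)) = 1 · 1/2 = 1/2
¬A = ¬1/2 = 1/2
(((B · B) ⇒ (A ⇒ A)) · (A + (A · A))) + ¬A = 1/2 + 1/2 = 1/2
No assignment yields a value below 1/2, so this is the minimum.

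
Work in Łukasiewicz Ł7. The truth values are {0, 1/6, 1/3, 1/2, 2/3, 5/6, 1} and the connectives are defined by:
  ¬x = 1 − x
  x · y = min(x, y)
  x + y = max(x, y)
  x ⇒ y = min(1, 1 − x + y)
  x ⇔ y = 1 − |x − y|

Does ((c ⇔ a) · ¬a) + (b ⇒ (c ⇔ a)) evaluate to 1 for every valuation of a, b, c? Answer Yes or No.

Counterexample: take a = 0, b = 1/6, c = 1.
c ⇔ a = 1 ⇔ 0 = 0
¬a = ¬0 = 1
(c ⇔ a) · ¬a = 0 · 1 = 0
c ⇔ a = 1 ⇔ 0 = 0
b ⇒ (c ⇔ a) = 1/6 ⇒ 0 = 5/6
((c ⇔ a) · ¬a) + (b ⇒ (c ⇔ a)) = 0 + 5/6 = 5/6
This gives 5/6 ≠ 1.

No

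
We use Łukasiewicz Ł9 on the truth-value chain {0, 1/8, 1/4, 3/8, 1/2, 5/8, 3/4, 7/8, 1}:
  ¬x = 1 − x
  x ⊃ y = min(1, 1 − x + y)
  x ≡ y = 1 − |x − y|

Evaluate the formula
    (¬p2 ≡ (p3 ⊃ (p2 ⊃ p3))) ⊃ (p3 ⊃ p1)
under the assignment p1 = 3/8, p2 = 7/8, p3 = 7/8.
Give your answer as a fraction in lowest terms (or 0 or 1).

1

¬p2 = ¬7/8 = 1/8
p2 ⊃ p3 = 7/8 ⊃ 7/8 = 1
p3 ⊃ (p2 ⊃ p3) = 7/8 ⊃ 1 = 1
¬p2 ≡ (p3 ⊃ (p2 ⊃ p3)) = 1/8 ≡ 1 = 1/8
p3 ⊃ p1 = 7/8 ⊃ 3/8 = 1/2
(¬p2 ≡ (p3 ⊃ (p2 ⊃ p3))) ⊃ (p3 ⊃ p1) = 1/8 ⊃ 1/2 = 1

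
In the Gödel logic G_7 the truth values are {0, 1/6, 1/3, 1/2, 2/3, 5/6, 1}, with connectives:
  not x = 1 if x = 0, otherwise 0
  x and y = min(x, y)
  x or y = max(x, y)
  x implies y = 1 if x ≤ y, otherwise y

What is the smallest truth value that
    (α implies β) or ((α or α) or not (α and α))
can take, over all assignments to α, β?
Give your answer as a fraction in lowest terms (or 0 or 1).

Take α = 1/6, β = 0:
α implies β = 1/6 implies 0 = 0
α or α = 1/6 or 1/6 = 1/6
α and α = 1/6 and 1/6 = 1/6
not (α and α) = not 1/6 = 0
(α or α) or not (α and α) = 1/6 or 0 = 1/6
(α implies β) or ((α or α) or not (α and α)) = 0 or 1/6 = 1/6
No assignment yields a value below 1/6, so this is the minimum.

1/6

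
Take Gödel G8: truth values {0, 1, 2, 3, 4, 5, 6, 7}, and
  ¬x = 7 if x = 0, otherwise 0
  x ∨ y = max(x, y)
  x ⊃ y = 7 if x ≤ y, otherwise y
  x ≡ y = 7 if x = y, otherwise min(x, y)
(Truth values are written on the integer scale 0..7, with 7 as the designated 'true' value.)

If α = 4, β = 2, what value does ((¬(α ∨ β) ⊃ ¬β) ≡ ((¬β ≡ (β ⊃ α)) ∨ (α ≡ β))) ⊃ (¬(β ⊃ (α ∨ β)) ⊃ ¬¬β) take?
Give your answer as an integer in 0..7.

α ∨ β = 4 ∨ 2 = 4
¬(α ∨ β) = ¬4 = 0
¬β = ¬2 = 0
¬(α ∨ β) ⊃ ¬β = 0 ⊃ 0 = 7
¬β = ¬2 = 0
β ⊃ α = 2 ⊃ 4 = 7
¬β ≡ (β ⊃ α) = 0 ≡ 7 = 0
α ≡ β = 4 ≡ 2 = 2
(¬β ≡ (β ⊃ α)) ∨ (α ≡ β) = 0 ∨ 2 = 2
(¬(α ∨ β) ⊃ ¬β) ≡ ((¬β ≡ (β ⊃ α)) ∨ (α ≡ β)) = 7 ≡ 2 = 2
α ∨ β = 4 ∨ 2 = 4
β ⊃ (α ∨ β) = 2 ⊃ 4 = 7
¬(β ⊃ (α ∨ β)) = ¬7 = 0
¬β = ¬2 = 0
¬¬β = ¬0 = 7
¬(β ⊃ (α ∨ β)) ⊃ ¬¬β = 0 ⊃ 7 = 7
((¬(α ∨ β) ⊃ ¬β) ≡ ((¬β ≡ (β ⊃ α)) ∨ (α ≡ β))) ⊃ (¬(β ⊃ (α ∨ β)) ⊃ ¬¬β) = 2 ⊃ 7 = 7

7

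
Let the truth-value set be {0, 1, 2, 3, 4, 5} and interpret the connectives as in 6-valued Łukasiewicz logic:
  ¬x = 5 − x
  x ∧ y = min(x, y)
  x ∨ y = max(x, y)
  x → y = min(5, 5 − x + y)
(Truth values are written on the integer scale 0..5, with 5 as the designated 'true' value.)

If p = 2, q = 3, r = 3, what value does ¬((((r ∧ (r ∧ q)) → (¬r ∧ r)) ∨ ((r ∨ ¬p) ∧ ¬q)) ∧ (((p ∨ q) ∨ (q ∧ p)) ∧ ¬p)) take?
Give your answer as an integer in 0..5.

2

r ∧ q = 3 ∧ 3 = 3
r ∧ (r ∧ q) = 3 ∧ 3 = 3
¬r = ¬3 = 2
¬r ∧ r = 2 ∧ 3 = 2
(r ∧ (r ∧ q)) → (¬r ∧ r) = 3 → 2 = 4
¬p = ¬2 = 3
r ∨ ¬p = 3 ∨ 3 = 3
¬q = ¬3 = 2
(r ∨ ¬p) ∧ ¬q = 3 ∧ 2 = 2
((r ∧ (r ∧ q)) → (¬r ∧ r)) ∨ ((r ∨ ¬p) ∧ ¬q) = 4 ∨ 2 = 4
p ∨ q = 2 ∨ 3 = 3
q ∧ p = 3 ∧ 2 = 2
(p ∨ q) ∨ (q ∧ p) = 3 ∨ 2 = 3
¬p = ¬2 = 3
((p ∨ q) ∨ (q ∧ p)) ∧ ¬p = 3 ∧ 3 = 3
(((r ∧ (r ∧ q)) → (¬r ∧ r)) ∨ ((r ∨ ¬p) ∧ ¬q)) ∧ (((p ∨ q) ∨ (q ∧ p)) ∧ ¬p) = 4 ∧ 3 = 3
¬((((r ∧ (r ∧ q)) → (¬r ∧ r)) ∨ ((r ∨ ¬p) ∧ ¬q)) ∧ (((p ∨ q) ∨ (q ∧ p)) ∧ ¬p)) = ¬3 = 2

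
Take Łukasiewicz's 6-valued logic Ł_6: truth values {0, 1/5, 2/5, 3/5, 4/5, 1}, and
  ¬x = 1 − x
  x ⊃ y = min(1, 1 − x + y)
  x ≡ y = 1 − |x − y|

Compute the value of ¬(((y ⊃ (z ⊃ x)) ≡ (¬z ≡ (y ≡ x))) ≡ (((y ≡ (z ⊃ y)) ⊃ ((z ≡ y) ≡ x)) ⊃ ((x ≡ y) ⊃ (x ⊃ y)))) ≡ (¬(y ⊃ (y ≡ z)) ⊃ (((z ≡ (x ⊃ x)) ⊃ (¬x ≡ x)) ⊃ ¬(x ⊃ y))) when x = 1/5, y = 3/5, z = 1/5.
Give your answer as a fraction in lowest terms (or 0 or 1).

z ⊃ x = 1/5 ⊃ 1/5 = 1
y ⊃ (z ⊃ x) = 3/5 ⊃ 1 = 1
¬z = ¬1/5 = 4/5
y ≡ x = 3/5 ≡ 1/5 = 3/5
¬z ≡ (y ≡ x) = 4/5 ≡ 3/5 = 4/5
(y ⊃ (z ⊃ x)) ≡ (¬z ≡ (y ≡ x)) = 1 ≡ 4/5 = 4/5
z ⊃ y = 1/5 ⊃ 3/5 = 1
y ≡ (z ⊃ y) = 3/5 ≡ 1 = 3/5
z ≡ y = 1/5 ≡ 3/5 = 3/5
(z ≡ y) ≡ x = 3/5 ≡ 1/5 = 3/5
(y ≡ (z ⊃ y)) ⊃ ((z ≡ y) ≡ x) = 3/5 ⊃ 3/5 = 1
x ≡ y = 1/5 ≡ 3/5 = 3/5
x ⊃ y = 1/5 ⊃ 3/5 = 1
(x ≡ y) ⊃ (x ⊃ y) = 3/5 ⊃ 1 = 1
((y ≡ (z ⊃ y)) ⊃ ((z ≡ y) ≡ x)) ⊃ ((x ≡ y) ⊃ (x ⊃ y)) = 1 ⊃ 1 = 1
((y ⊃ (z ⊃ x)) ≡ (¬z ≡ (y ≡ x))) ≡ (((y ≡ (z ⊃ y)) ⊃ ((z ≡ y) ≡ x)) ⊃ ((x ≡ y) ⊃ (x ⊃ y))) = 4/5 ≡ 1 = 4/5
¬(((y ⊃ (z ⊃ x)) ≡ (¬z ≡ (y ≡ x))) ≡ (((y ≡ (z ⊃ y)) ⊃ ((z ≡ y) ≡ x)) ⊃ ((x ≡ y) ⊃ (x ⊃ y)))) = ¬4/5 = 1/5
y ≡ z = 3/5 ≡ 1/5 = 3/5
y ⊃ (y ≡ z) = 3/5 ⊃ 3/5 = 1
¬(y ⊃ (y ≡ z)) = ¬1 = 0
x ⊃ x = 1/5 ⊃ 1/5 = 1
z ≡ (x ⊃ x) = 1/5 ≡ 1 = 1/5
¬x = ¬1/5 = 4/5
¬x ≡ x = 4/5 ≡ 1/5 = 2/5
(z ≡ (x ⊃ x)) ⊃ (¬x ≡ x) = 1/5 ⊃ 2/5 = 1
x ⊃ y = 1/5 ⊃ 3/5 = 1
¬(x ⊃ y) = ¬1 = 0
((z ≡ (x ⊃ x)) ⊃ (¬x ≡ x)) ⊃ ¬(x ⊃ y) = 1 ⊃ 0 = 0
¬(y ⊃ (y ≡ z)) ⊃ (((z ≡ (x ⊃ x)) ⊃ (¬x ≡ x)) ⊃ ¬(x ⊃ y)) = 0 ⊃ 0 = 1
¬(((y ⊃ (z ⊃ x)) ≡ (¬z ≡ (y ≡ x))) ≡ (((y ≡ (z ⊃ y)) ⊃ ((z ≡ y) ≡ x)) ⊃ ((x ≡ y) ⊃ (x ⊃ y)))) ≡ (¬(y ⊃ (y ≡ z)) ⊃ (((z ≡ (x ⊃ x)) ⊃ (¬x ≡ x)) ⊃ ¬(x ⊃ y))) = 1/5 ≡ 1 = 1/5

1/5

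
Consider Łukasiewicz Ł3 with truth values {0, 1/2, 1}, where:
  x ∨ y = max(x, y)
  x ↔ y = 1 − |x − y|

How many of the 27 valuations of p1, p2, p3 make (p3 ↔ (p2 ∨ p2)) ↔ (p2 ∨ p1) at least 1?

11

value 1: 11 assignments (counts)
value 1/2: 11 assignments
value 0: 5 assignments
So 11 of the 27 assignments meet the threshold.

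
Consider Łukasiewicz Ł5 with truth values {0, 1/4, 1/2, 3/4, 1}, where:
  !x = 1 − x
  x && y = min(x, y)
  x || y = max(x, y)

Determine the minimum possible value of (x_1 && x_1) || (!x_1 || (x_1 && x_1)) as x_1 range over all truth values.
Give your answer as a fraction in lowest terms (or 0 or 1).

1/2

Take x_1 = 1/2:
x_1 && x_1 = 1/2 && 1/2 = 1/2
!x_1 = !1/2 = 1/2
x_1 && x_1 = 1/2 && 1/2 = 1/2
!x_1 || (x_1 && x_1) = 1/2 || 1/2 = 1/2
(x_1 && x_1) || (!x_1 || (x_1 && x_1)) = 1/2 || 1/2 = 1/2
No assignment yields a value below 1/2, so this is the minimum.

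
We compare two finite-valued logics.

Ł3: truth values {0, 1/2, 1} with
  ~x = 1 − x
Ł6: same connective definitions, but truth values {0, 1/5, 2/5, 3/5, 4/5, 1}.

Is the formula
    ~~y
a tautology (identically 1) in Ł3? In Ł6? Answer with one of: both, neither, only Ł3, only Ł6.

In Ł3: at y = 0 the value is 0 — not a tautology.
In Ł6: at y = 0 the value is 0 — not a tautology.

neither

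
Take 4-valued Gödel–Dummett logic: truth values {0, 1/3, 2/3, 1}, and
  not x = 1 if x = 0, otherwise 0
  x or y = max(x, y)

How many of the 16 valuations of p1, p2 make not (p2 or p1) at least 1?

1

p1 = 0, p2 = 0 ↦ 1  ≥
p1 = 0, p2 = 1/3 ↦ 0  <
p1 = 0, p2 = 2/3 ↦ 0  <
p1 = 0, p2 = 1 ↦ 0  <
p1 = 1/3, p2 = 0 ↦ 0  <
p1 = 1/3, p2 = 1/3 ↦ 0  <
p1 = 1/3, p2 = 2/3 ↦ 0  <
p1 = 1/3, p2 = 1 ↦ 0  <
p1 = 2/3, p2 = 0 ↦ 0  <
p1 = 2/3, p2 = 1/3 ↦ 0  <
p1 = 2/3, p2 = 2/3 ↦ 0  <
p1 = 2/3, p2 = 1 ↦ 0  <
p1 = 1, p2 = 0 ↦ 0  <
p1 = 1, p2 = 1/3 ↦ 0  <
p1 = 1, p2 = 2/3 ↦ 0  <
p1 = 1, p2 = 1 ↦ 0  <
So 1 of the 16 assignments meets the threshold.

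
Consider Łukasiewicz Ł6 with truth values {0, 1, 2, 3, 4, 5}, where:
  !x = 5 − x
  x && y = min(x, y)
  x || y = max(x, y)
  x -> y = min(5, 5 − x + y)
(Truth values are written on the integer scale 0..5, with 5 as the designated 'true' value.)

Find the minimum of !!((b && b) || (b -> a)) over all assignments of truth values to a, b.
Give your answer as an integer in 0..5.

Take a = 0, b = 2:
b && b = 2 && 2 = 2
b -> a = 2 -> 0 = 3
(b && b) || (b -> a) = 2 || 3 = 3
!((b && b) || (b -> a)) = !3 = 2
!!((b && b) || (b -> a)) = !2 = 3
No assignment yields a value below 3, so this is the minimum.

3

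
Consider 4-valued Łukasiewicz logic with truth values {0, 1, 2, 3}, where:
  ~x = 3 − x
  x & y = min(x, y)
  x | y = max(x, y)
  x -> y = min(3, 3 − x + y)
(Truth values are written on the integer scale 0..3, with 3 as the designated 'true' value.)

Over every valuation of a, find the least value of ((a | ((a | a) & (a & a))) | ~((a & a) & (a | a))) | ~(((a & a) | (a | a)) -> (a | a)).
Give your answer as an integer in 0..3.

2

Take a = 1:
a | a = 1 | 1 = 1
a & a = 1 & 1 = 1
(a | a) & (a & a) = 1 & 1 = 1
a | ((a | a) & (a & a)) = 1 | 1 = 1
a & a = 1 & 1 = 1
a | a = 1 | 1 = 1
(a & a) & (a | a) = 1 & 1 = 1
~((a & a) & (a | a)) = ~1 = 2
(a | ((a | a) & (a & a))) | ~((a & a) & (a | a)) = 1 | 2 = 2
a & a = 1 & 1 = 1
a | a = 1 | 1 = 1
(a & a) | (a | a) = 1 | 1 = 1
a | a = 1 | 1 = 1
((a & a) | (a | a)) -> (a | a) = 1 -> 1 = 3
~(((a & a) | (a | a)) -> (a | a)) = ~3 = 0
((a | ((a | a) & (a & a))) | ~((a & a) & (a | a))) | ~(((a & a) | (a | a)) -> (a | a)) = 2 | 0 = 2
No assignment yields a value below 2, so this is the minimum.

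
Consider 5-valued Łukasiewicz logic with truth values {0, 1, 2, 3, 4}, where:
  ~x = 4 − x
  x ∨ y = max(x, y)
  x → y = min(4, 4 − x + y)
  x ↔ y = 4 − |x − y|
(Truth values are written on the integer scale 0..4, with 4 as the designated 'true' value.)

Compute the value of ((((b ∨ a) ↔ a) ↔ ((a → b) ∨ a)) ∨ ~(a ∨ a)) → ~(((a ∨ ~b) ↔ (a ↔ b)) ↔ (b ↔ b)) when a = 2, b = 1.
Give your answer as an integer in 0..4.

b ∨ a = 1 ∨ 2 = 2
(b ∨ a) ↔ a = 2 ↔ 2 = 4
a → b = 2 → 1 = 3
(a → b) ∨ a = 3 ∨ 2 = 3
((b ∨ a) ↔ a) ↔ ((a → b) ∨ a) = 4 ↔ 3 = 3
a ∨ a = 2 ∨ 2 = 2
~(a ∨ a) = ~2 = 2
(((b ∨ a) ↔ a) ↔ ((a → b) ∨ a)) ∨ ~(a ∨ a) = 3 ∨ 2 = 3
~b = ~1 = 3
a ∨ ~b = 2 ∨ 3 = 3
a ↔ b = 2 ↔ 1 = 3
(a ∨ ~b) ↔ (a ↔ b) = 3 ↔ 3 = 4
b ↔ b = 1 ↔ 1 = 4
((a ∨ ~b) ↔ (a ↔ b)) ↔ (b ↔ b) = 4 ↔ 4 = 4
~(((a ∨ ~b) ↔ (a ↔ b)) ↔ (b ↔ b)) = ~4 = 0
((((b ∨ a) ↔ a) ↔ ((a → b) ∨ a)) ∨ ~(a ∨ a)) → ~(((a ∨ ~b) ↔ (a ↔ b)) ↔ (b ↔ b)) = 3 → 0 = 1

1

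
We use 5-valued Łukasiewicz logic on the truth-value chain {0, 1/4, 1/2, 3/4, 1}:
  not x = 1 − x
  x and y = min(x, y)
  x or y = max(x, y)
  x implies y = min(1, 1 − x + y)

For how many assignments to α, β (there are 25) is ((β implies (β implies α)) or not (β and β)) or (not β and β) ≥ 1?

19

value 1: 19 assignments (counts)
value 3/4: 2 assignments
value 1/2: 2 assignments
value 1/4: 1 assignment
value 0: 1 assignment
So 19 of the 25 assignments meet the threshold.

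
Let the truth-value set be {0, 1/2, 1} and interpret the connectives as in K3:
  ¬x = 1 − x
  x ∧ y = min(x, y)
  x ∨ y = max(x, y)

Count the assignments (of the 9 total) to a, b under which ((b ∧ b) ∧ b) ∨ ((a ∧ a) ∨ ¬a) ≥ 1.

7

a = 0, b = 0 ↦ 1  ≥
a = 0, b = 1/2 ↦ 1  ≥
a = 0, b = 1 ↦ 1  ≥
a = 1/2, b = 0 ↦ 1/2  <
a = 1/2, b = 1/2 ↦ 1/2  <
a = 1/2, b = 1 ↦ 1  ≥
a = 1, b = 0 ↦ 1  ≥
a = 1, b = 1/2 ↦ 1  ≥
a = 1, b = 1 ↦ 1  ≥
So 7 of the 9 assignments meet the threshold.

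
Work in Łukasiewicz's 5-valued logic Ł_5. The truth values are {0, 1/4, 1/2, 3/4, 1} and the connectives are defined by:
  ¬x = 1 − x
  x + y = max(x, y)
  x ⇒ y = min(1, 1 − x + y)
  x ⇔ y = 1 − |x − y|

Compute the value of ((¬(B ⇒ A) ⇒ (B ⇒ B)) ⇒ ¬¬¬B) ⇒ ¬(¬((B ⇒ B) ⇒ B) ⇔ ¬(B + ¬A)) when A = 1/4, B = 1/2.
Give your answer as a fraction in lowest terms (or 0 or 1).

B ⇒ A = 1/2 ⇒ 1/4 = 3/4
¬(B ⇒ A) = ¬3/4 = 1/4
B ⇒ B = 1/2 ⇒ 1/2 = 1
¬(B ⇒ A) ⇒ (B ⇒ B) = 1/4 ⇒ 1 = 1
¬B = ¬1/2 = 1/2
¬¬B = ¬1/2 = 1/2
¬¬¬B = ¬1/2 = 1/2
(¬(B ⇒ A) ⇒ (B ⇒ B)) ⇒ ¬¬¬B = 1 ⇒ 1/2 = 1/2
B ⇒ B = 1/2 ⇒ 1/2 = 1
(B ⇒ B) ⇒ B = 1 ⇒ 1/2 = 1/2
¬((B ⇒ B) ⇒ B) = ¬1/2 = 1/2
¬A = ¬1/4 = 3/4
B + ¬A = 1/2 + 3/4 = 3/4
¬(B + ¬A) = ¬3/4 = 1/4
¬((B ⇒ B) ⇒ B) ⇔ ¬(B + ¬A) = 1/2 ⇔ 1/4 = 3/4
¬(¬((B ⇒ B) ⇒ B) ⇔ ¬(B + ¬A)) = ¬3/4 = 1/4
((¬(B ⇒ A) ⇒ (B ⇒ B)) ⇒ ¬¬¬B) ⇒ ¬(¬((B ⇒ B) ⇒ B) ⇔ ¬(B + ¬A)) = 1/2 ⇒ 1/4 = 3/4

3/4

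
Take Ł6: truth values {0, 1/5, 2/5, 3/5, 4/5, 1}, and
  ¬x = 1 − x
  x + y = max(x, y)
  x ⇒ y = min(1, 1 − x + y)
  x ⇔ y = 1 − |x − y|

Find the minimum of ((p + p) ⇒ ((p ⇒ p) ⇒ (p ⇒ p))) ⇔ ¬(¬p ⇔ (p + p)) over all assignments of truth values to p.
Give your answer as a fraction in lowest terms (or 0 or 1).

Take p = 2/5:
p + p = 2/5 + 2/5 = 2/5
p ⇒ p = 2/5 ⇒ 2/5 = 1
p ⇒ p = 2/5 ⇒ 2/5 = 1
(p ⇒ p) ⇒ (p ⇒ p) = 1 ⇒ 1 = 1
(p + p) ⇒ ((p ⇒ p) ⇒ (p ⇒ p)) = 2/5 ⇒ 1 = 1
¬p = ¬2/5 = 3/5
p + p = 2/5 + 2/5 = 2/5
¬p ⇔ (p + p) = 3/5 ⇔ 2/5 = 4/5
¬(¬p ⇔ (p + p)) = ¬4/5 = 1/5
((p + p) ⇒ ((p ⇒ p) ⇒ (p ⇒ p))) ⇔ ¬(¬p ⇔ (p + p)) = 1 ⇔ 1/5 = 1/5
No assignment yields a value below 1/5, so this is the minimum.

1/5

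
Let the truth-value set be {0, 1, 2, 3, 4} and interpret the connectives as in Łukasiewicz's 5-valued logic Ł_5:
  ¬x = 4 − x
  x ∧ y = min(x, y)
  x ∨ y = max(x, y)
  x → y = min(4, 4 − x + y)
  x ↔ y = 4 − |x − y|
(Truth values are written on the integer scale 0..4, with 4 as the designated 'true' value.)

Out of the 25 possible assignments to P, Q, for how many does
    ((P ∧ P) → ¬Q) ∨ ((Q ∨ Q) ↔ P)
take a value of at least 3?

value 4: 17 assignments (counts)
value 3: 6 assignments (counts)
value 2: 2 assignments
So 23 of the 25 assignments meet the threshold.

23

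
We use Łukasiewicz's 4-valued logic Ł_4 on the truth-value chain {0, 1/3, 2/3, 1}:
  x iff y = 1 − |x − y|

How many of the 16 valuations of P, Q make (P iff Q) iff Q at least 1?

5

P = 0, Q = 0 ↦ 0  <
P = 0, Q = 1/3 ↦ 2/3  <
P = 0, Q = 2/3 ↦ 2/3  <
P = 0, Q = 1 ↦ 0  <
P = 1/3, Q = 0 ↦ 1/3  <
P = 1/3, Q = 1/3 ↦ 1/3  <
P = 1/3, Q = 2/3 ↦ 1  ≥
P = 1/3, Q = 1 ↦ 1/3  <
P = 2/3, Q = 0 ↦ 2/3  <
P = 2/3, Q = 1/3 ↦ 2/3  <
P = 2/3, Q = 2/3 ↦ 2/3  <
P = 2/3, Q = 1 ↦ 2/3  <
P = 1, Q = 0 ↦ 1  ≥
P = 1, Q = 1/3 ↦ 1  ≥
P = 1, Q = 2/3 ↦ 1  ≥
P = 1, Q = 1 ↦ 1  ≥
So 5 of the 16 assignments meet the threshold.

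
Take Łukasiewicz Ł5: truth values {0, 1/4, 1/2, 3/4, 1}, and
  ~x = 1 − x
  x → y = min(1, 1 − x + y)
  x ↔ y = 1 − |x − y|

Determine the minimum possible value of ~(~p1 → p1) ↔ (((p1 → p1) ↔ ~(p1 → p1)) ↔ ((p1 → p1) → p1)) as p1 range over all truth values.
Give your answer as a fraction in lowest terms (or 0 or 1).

Take p1 = 1/2:
~p1 = ~1/2 = 1/2
~p1 → p1 = 1/2 → 1/2 = 1
~(~p1 → p1) = ~1 = 0
p1 → p1 = 1/2 → 1/2 = 1
p1 → p1 = 1/2 → 1/2 = 1
~(p1 → p1) = ~1 = 0
(p1 → p1) ↔ ~(p1 → p1) = 1 ↔ 0 = 0
p1 → p1 = 1/2 → 1/2 = 1
(p1 → p1) → p1 = 1 → 1/2 = 1/2
((p1 → p1) ↔ ~(p1 → p1)) ↔ ((p1 → p1) → p1) = 0 ↔ 1/2 = 1/2
~(~p1 → p1) ↔ (((p1 → p1) ↔ ~(p1 → p1)) ↔ ((p1 → p1) → p1)) = 0 ↔ 1/2 = 1/2
No assignment yields a value below 1/2, so this is the minimum.

1/2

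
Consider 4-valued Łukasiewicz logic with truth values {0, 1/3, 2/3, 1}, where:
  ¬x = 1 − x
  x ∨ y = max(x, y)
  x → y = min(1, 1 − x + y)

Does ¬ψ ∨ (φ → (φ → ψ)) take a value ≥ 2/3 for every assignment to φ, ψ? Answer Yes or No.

φ = 0, ψ = 0 ↦ 1
φ = 0, ψ = 1/3 ↦ 1
φ = 0, ψ = 2/3 ↦ 1
φ = 0, ψ = 1 ↦ 1
φ = 1/3, ψ = 0 ↦ 1
φ = 1/3, ψ = 1/3 ↦ 1
φ = 1/3, ψ = 2/3 ↦ 1
φ = 1/3, ψ = 1 ↦ 1
φ = 2/3, ψ = 0 ↦ 1
φ = 2/3, ψ = 1/3 ↦ 1
φ = 2/3, ψ = 2/3 ↦ 1
φ = 2/3, ψ = 1 ↦ 1
φ = 1, ψ = 0 ↦ 1
φ = 1, ψ = 1/3 ↦ 2/3
φ = 1, ψ = 2/3 ↦ 2/3
φ = 1, ψ = 1 ↦ 1
Every assignment gives a value ≥ 2/3.

Yes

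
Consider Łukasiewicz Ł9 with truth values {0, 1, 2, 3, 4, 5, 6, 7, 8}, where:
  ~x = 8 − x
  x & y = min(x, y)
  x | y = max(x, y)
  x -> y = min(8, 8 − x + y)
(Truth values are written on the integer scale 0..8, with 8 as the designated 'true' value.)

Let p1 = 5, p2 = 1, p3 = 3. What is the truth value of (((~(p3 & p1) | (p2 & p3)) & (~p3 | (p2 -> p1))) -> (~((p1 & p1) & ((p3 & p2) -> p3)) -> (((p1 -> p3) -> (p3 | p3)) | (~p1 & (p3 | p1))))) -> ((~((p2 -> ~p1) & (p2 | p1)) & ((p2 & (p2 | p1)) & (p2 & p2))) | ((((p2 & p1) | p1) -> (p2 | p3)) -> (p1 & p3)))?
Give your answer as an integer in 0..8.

5

p3 & p1 = 3 & 5 = 3
~(p3 & p1) = ~3 = 5
p2 & p3 = 1 & 3 = 1
~(p3 & p1) | (p2 & p3) = 5 | 1 = 5
~p3 = ~3 = 5
p2 -> p1 = 1 -> 5 = 8
~p3 | (p2 -> p1) = 5 | 8 = 8
(~(p3 & p1) | (p2 & p3)) & (~p3 | (p2 -> p1)) = 5 & 8 = 5
p1 & p1 = 5 & 5 = 5
p3 & p2 = 3 & 1 = 1
(p3 & p2) -> p3 = 1 -> 3 = 8
(p1 & p1) & ((p3 & p2) -> p3) = 5 & 8 = 5
~((p1 & p1) & ((p3 & p2) -> p3)) = ~5 = 3
p1 -> p3 = 5 -> 3 = 6
p3 | p3 = 3 | 3 = 3
(p1 -> p3) -> (p3 | p3) = 6 -> 3 = 5
~p1 = ~5 = 3
p3 | p1 = 3 | 5 = 5
~p1 & (p3 | p1) = 3 & 5 = 3
((p1 -> p3) -> (p3 | p3)) | (~p1 & (p3 | p1)) = 5 | 3 = 5
~((p1 & p1) & ((p3 & p2) -> p3)) -> (((p1 -> p3) -> (p3 | p3)) | (~p1 & (p3 | p1))) = 3 -> 5 = 8
((~(p3 & p1) | (p2 & p3)) & (~p3 | (p2 -> p1))) -> (~((p1 & p1) & ((p3 & p2) -> p3)) -> (((p1 -> p3) -> (p3 | p3)) | (~p1 & (p3 | p1)))) = 5 -> 8 = 8
~p1 = ~5 = 3
p2 -> ~p1 = 1 -> 3 = 8
p2 | p1 = 1 | 5 = 5
(p2 -> ~p1) & (p2 | p1) = 8 & 5 = 5
~((p2 -> ~p1) & (p2 | p1)) = ~5 = 3
p2 | p1 = 1 | 5 = 5
p2 & (p2 | p1) = 1 & 5 = 1
p2 & p2 = 1 & 1 = 1
(p2 & (p2 | p1)) & (p2 & p2) = 1 & 1 = 1
~((p2 -> ~p1) & (p2 | p1)) & ((p2 & (p2 | p1)) & (p2 & p2)) = 3 & 1 = 1
p2 & p1 = 1 & 5 = 1
(p2 & p1) | p1 = 1 | 5 = 5
p2 | p3 = 1 | 3 = 3
((p2 & p1) | p1) -> (p2 | p3) = 5 -> 3 = 6
p1 & p3 = 5 & 3 = 3
(((p2 & p1) | p1) -> (p2 | p3)) -> (p1 & p3) = 6 -> 3 = 5
(~((p2 -> ~p1) & (p2 | p1)) & ((p2 & (p2 | p1)) & (p2 & p2))) | ((((p2 & p1) | p1) -> (p2 | p3)) -> (p1 & p3)) = 1 | 5 = 5
(((~(p3 & p1) | (p2 & p3)) & (~p3 | (p2 -> p1))) -> (~((p1 & p1) & ((p3 & p2) -> p3)) -> (((p1 -> p3) -> (p3 | p3)) | (~p1 & (p3 | p1))))) -> ((~((p2 -> ~p1) & (p2 | p1)) & ((p2 & (p2 | p1)) & (p2 & p2))) | ((((p2 & p1) | p1) -> (p2 | p3)) -> (p1 & p3))) = 8 -> 5 = 5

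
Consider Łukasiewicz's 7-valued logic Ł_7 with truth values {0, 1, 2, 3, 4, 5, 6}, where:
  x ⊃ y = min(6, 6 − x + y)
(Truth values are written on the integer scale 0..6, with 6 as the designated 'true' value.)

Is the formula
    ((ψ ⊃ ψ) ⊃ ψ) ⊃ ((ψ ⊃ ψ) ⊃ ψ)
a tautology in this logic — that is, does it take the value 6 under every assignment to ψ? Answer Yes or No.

Yes

ψ = 0 ↦ 6
ψ = 1 ↦ 6
ψ = 2 ↦ 6
ψ = 3 ↦ 6
ψ = 4 ↦ 6
ψ = 5 ↦ 6
ψ = 6 ↦ 6
Every assignment gives a value ≥ 6.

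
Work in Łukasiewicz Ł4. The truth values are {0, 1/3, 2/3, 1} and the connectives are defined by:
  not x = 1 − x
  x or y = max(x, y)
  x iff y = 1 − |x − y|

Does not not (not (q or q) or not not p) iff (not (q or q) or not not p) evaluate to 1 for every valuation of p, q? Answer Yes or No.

Yes

p = 0, q = 0 ↦ 1
p = 0, q = 1/3 ↦ 1
p = 0, q = 2/3 ↦ 1
p = 0, q = 1 ↦ 1
p = 1/3, q = 0 ↦ 1
p = 1/3, q = 1/3 ↦ 1
p = 1/3, q = 2/3 ↦ 1
p = 1/3, q = 1 ↦ 1
p = 2/3, q = 0 ↦ 1
p = 2/3, q = 1/3 ↦ 1
p = 2/3, q = 2/3 ↦ 1
p = 2/3, q = 1 ↦ 1
p = 1, q = 0 ↦ 1
p = 1, q = 1/3 ↦ 1
p = 1, q = 2/3 ↦ 1
p = 1, q = 1 ↦ 1
Every assignment gives a value ≥ 1.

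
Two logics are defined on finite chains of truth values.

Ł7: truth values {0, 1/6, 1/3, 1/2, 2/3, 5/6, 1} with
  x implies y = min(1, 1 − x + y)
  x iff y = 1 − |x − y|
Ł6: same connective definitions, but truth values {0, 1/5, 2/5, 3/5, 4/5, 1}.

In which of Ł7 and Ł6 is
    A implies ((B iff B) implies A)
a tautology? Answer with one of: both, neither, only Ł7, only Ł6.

In Ł7: every assignment gives 1 — tautology.
In Ł6: every assignment gives 1 — tautology.

both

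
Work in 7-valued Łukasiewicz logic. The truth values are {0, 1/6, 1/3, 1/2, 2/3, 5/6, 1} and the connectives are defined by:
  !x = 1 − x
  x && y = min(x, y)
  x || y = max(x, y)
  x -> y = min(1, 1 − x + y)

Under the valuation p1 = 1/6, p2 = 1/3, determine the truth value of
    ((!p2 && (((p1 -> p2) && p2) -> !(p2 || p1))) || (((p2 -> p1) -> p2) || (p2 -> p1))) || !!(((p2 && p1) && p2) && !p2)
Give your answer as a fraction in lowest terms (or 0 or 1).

5/6

!p2 = !1/3 = 2/3
p1 -> p2 = 1/6 -> 1/3 = 1
(p1 -> p2) && p2 = 1 && 1/3 = 1/3
p2 || p1 = 1/3 || 1/6 = 1/3
!(p2 || p1) = !1/3 = 2/3
((p1 -> p2) && p2) -> !(p2 || p1) = 1/3 -> 2/3 = 1
!p2 && (((p1 -> p2) && p2) -> !(p2 || p1)) = 2/3 && 1 = 2/3
p2 -> p1 = 1/3 -> 1/6 = 5/6
(p2 -> p1) -> p2 = 5/6 -> 1/3 = 1/2
p2 -> p1 = 1/3 -> 1/6 = 5/6
((p2 -> p1) -> p2) || (p2 -> p1) = 1/2 || 5/6 = 5/6
(!p2 && (((p1 -> p2) && p2) -> !(p2 || p1))) || (((p2 -> p1) -> p2) || (p2 -> p1)) = 2/3 || 5/6 = 5/6
p2 && p1 = 1/3 && 1/6 = 1/6
(p2 && p1) && p2 = 1/6 && 1/3 = 1/6
!p2 = !1/3 = 2/3
((p2 && p1) && p2) && !p2 = 1/6 && 2/3 = 1/6
!(((p2 && p1) && p2) && !p2) = !1/6 = 5/6
!!(((p2 && p1) && p2) && !p2) = !5/6 = 1/6
((!p2 && (((p1 -> p2) && p2) -> !(p2 || p1))) || (((p2 -> p1) -> p2) || (p2 -> p1))) || !!(((p2 && p1) && p2) && !p2) = 5/6 || 1/6 = 5/6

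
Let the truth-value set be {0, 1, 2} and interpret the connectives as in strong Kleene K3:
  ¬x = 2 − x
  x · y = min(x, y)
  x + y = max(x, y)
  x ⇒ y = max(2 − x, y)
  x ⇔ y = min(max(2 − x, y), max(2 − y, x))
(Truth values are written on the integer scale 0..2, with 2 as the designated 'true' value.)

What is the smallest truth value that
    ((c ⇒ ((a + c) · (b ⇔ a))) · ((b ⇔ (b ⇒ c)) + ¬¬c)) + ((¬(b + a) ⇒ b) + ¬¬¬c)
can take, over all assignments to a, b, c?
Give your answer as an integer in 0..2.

1

Take a = 0, b = 0, c = 1:
a + c = 0 + 1 = 1
b ⇔ a = 0 ⇔ 0 = 2
(a + c) · (b ⇔ a) = 1 · 2 = 1
c ⇒ ((a + c) · (b ⇔ a)) = 1 ⇒ 1 = 1
b ⇒ c = 0 ⇒ 1 = 2
b ⇔ (b ⇒ c) = 0 ⇔ 2 = 0
¬c = ¬1 = 1
¬¬c = ¬1 = 1
(b ⇔ (b ⇒ c)) + ¬¬c = 0 + 1 = 1
(c ⇒ ((a + c) · (b ⇔ a))) · ((b ⇔ (b ⇒ c)) + ¬¬c) = 1 · 1 = 1
b + a = 0 + 0 = 0
¬(b + a) = ¬0 = 2
¬(b + a) ⇒ b = 2 ⇒ 0 = 0
¬c = ¬1 = 1
¬¬c = ¬1 = 1
¬¬¬c = ¬1 = 1
(¬(b + a) ⇒ b) + ¬¬¬c = 0 + 1 = 1
((c ⇒ ((a + c) · (b ⇔ a))) · ((b ⇔ (b ⇒ c)) + ¬¬c)) + ((¬(b + a) ⇒ b) + ¬¬¬c) = 1 + 1 = 1
No assignment yields a value below 1, so this is the minimum.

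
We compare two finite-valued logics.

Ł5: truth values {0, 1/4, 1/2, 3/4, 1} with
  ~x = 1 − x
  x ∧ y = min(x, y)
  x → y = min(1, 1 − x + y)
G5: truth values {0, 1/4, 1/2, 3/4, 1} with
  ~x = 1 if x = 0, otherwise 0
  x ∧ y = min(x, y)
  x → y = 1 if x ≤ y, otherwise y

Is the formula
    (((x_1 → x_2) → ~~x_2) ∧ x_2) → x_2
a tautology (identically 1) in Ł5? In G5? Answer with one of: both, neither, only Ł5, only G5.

In Ł5: every assignment gives 1 — tautology.
In G5: every assignment gives 1 — tautology.

both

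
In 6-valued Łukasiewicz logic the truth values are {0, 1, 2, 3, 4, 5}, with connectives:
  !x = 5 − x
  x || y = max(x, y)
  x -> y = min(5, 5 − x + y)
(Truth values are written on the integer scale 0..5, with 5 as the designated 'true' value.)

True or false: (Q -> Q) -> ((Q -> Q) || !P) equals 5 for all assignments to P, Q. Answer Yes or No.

At P = 4, Q = 2, for instance:
Q -> Q = 2 -> 2 = 5
!P = !4 = 1
(Q -> Q) || !P = 5 || 1 = 5
(Q -> Q) -> ((Q -> Q) || !P) = 5 -> 5 = 5
and checking the remaining 35 assignments likewise gives ≥ 5 in every case.

Yes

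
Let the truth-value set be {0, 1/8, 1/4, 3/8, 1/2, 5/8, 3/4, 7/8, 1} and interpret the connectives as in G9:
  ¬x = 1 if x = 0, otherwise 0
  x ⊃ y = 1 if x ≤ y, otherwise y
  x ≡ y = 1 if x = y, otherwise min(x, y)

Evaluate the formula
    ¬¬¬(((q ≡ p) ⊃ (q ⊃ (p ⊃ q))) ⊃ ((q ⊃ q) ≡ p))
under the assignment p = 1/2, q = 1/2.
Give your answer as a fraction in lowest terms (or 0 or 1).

q ≡ p = 1/2 ≡ 1/2 = 1
p ⊃ q = 1/2 ⊃ 1/2 = 1
q ⊃ (p ⊃ q) = 1/2 ⊃ 1 = 1
(q ≡ p) ⊃ (q ⊃ (p ⊃ q)) = 1 ⊃ 1 = 1
q ⊃ q = 1/2 ⊃ 1/2 = 1
(q ⊃ q) ≡ p = 1 ≡ 1/2 = 1/2
((q ≡ p) ⊃ (q ⊃ (p ⊃ q))) ⊃ ((q ⊃ q) ≡ p) = 1 ⊃ 1/2 = 1/2
¬(((q ≡ p) ⊃ (q ⊃ (p ⊃ q))) ⊃ ((q ⊃ q) ≡ p)) = ¬1/2 = 0
¬¬(((q ≡ p) ⊃ (q ⊃ (p ⊃ q))) ⊃ ((q ⊃ q) ≡ p)) = ¬0 = 1
¬¬¬(((q ≡ p) ⊃ (q ⊃ (p ⊃ q))) ⊃ ((q ⊃ q) ≡ p)) = ¬1 = 0

0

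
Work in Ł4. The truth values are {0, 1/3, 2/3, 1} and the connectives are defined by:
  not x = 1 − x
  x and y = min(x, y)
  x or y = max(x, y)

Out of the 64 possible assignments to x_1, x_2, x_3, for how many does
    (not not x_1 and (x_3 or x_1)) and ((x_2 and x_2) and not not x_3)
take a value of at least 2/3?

8

value 1: 1 assignment (counts)
value 2/3: 7 assignments (counts)
value 1/3: 19 assignments
value 0: 37 assignments
So 8 of the 64 assignments meet the threshold.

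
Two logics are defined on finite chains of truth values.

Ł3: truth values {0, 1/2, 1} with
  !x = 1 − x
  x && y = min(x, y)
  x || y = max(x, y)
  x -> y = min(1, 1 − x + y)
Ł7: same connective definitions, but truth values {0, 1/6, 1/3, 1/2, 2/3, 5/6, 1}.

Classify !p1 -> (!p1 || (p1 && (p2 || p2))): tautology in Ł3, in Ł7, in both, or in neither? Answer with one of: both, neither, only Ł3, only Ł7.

both

In Ł3: every assignment gives 1 — tautology.
In Ł7: every assignment gives 1 — tautology.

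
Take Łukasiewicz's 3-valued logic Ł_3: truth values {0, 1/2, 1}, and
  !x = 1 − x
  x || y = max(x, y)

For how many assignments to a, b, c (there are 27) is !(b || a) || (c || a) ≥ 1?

value 1: 17 assignments (counts)
value 1/2: 9 assignments
value 0: 1 assignment
So 17 of the 27 assignments meet the threshold.

17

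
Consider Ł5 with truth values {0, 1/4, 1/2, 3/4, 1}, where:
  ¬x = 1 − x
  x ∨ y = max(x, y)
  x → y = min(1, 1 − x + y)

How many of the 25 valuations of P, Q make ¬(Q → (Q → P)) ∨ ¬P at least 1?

5

value 1: 5 assignments (counts)
value 3/4: 5 assignments
value 1/2: 5 assignments
value 1/4: 5 assignments
value 0: 5 assignments
So 5 of the 25 assignments meet the threshold.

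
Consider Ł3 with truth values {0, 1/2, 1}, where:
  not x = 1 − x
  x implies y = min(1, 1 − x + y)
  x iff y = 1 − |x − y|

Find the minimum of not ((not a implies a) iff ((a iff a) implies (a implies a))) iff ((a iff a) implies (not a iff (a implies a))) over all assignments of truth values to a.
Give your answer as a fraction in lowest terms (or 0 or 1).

Take a = 1/2:
not a = not 1/2 = 1/2
not a implies a = 1/2 implies 1/2 = 1
a iff a = 1/2 iff 1/2 = 1
a implies a = 1/2 implies 1/2 = 1
(a iff a) implies (a implies a) = 1 implies 1 = 1
(not a implies a) iff ((a iff a) implies (a implies a)) = 1 iff 1 = 1
not ((not a implies a) iff ((a iff a) implies (a implies a))) = not 1 = 0
a iff a = 1/2 iff 1/2 = 1
not a = not 1/2 = 1/2
a implies a = 1/2 implies 1/2 = 1
not a iff (a implies a) = 1/2 iff 1 = 1/2
(a iff a) implies (not a iff (a implies a)) = 1 implies 1/2 = 1/2
not ((not a implies a) iff ((a iff a) implies (a implies a))) iff ((a iff a) implies (not a iff (a implies a))) = 0 iff 1/2 = 1/2
No assignment yields a value below 1/2, so this is the minimum.

1/2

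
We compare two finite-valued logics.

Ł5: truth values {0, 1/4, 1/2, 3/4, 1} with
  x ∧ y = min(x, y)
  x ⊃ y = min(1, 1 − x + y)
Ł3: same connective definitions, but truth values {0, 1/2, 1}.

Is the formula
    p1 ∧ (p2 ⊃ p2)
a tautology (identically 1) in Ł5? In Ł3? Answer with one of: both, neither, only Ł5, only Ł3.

In Ł5: at p1 = 0, p2 = 0 the value is 0 — not a tautology.
In Ł3: at p1 = 0, p2 = 0 the value is 0 — not a tautology.

neither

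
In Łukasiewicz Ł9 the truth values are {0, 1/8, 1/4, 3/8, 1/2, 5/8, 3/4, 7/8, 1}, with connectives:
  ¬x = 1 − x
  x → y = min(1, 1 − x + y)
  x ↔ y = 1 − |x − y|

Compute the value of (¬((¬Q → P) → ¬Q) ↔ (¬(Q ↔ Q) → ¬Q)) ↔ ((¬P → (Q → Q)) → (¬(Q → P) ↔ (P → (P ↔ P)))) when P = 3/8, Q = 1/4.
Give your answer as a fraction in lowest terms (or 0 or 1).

¬Q = ¬1/4 = 3/4
¬Q → P = 3/4 → 3/8 = 5/8
¬Q = ¬1/4 = 3/4
(¬Q → P) → ¬Q = 5/8 → 3/4 = 1
¬((¬Q → P) → ¬Q) = ¬1 = 0
Q ↔ Q = 1/4 ↔ 1/4 = 1
¬(Q ↔ Q) = ¬1 = 0
¬Q = ¬1/4 = 3/4
¬(Q ↔ Q) → ¬Q = 0 → 3/4 = 1
¬((¬Q → P) → ¬Q) ↔ (¬(Q ↔ Q) → ¬Q) = 0 ↔ 1 = 0
¬P = ¬3/8 = 5/8
Q → Q = 1/4 → 1/4 = 1
¬P → (Q → Q) = 5/8 → 1 = 1
Q → P = 1/4 → 3/8 = 1
¬(Q → P) = ¬1 = 0
P ↔ P = 3/8 ↔ 3/8 = 1
P → (P ↔ P) = 3/8 → 1 = 1
¬(Q → P) ↔ (P → (P ↔ P)) = 0 ↔ 1 = 0
(¬P → (Q → Q)) → (¬(Q → P) ↔ (P → (P ↔ P))) = 1 → 0 = 0
(¬((¬Q → P) → ¬Q) ↔ (¬(Q ↔ Q) → ¬Q)) ↔ ((¬P → (Q → Q)) → (¬(Q → P) ↔ (P → (P ↔ P)))) = 0 ↔ 0 = 1

1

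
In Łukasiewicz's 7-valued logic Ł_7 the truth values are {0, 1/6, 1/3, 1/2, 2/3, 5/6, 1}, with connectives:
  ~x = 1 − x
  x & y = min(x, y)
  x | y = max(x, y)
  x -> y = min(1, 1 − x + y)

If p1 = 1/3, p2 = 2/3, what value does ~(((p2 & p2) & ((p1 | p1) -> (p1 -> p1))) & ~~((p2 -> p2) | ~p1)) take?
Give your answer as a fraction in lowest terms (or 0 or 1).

p2 & p2 = 2/3 & 2/3 = 2/3
p1 | p1 = 1/3 | 1/3 = 1/3
p1 -> p1 = 1/3 -> 1/3 = 1
(p1 | p1) -> (p1 -> p1) = 1/3 -> 1 = 1
(p2 & p2) & ((p1 | p1) -> (p1 -> p1)) = 2/3 & 1 = 2/3
p2 -> p2 = 2/3 -> 2/3 = 1
~p1 = ~1/3 = 2/3
(p2 -> p2) | ~p1 = 1 | 2/3 = 1
~((p2 -> p2) | ~p1) = ~1 = 0
~~((p2 -> p2) | ~p1) = ~0 = 1
((p2 & p2) & ((p1 | p1) -> (p1 -> p1))) & ~~((p2 -> p2) | ~p1) = 2/3 & 1 = 2/3
~(((p2 & p2) & ((p1 | p1) -> (p1 -> p1))) & ~~((p2 -> p2) | ~p1)) = ~2/3 = 1/3

1/3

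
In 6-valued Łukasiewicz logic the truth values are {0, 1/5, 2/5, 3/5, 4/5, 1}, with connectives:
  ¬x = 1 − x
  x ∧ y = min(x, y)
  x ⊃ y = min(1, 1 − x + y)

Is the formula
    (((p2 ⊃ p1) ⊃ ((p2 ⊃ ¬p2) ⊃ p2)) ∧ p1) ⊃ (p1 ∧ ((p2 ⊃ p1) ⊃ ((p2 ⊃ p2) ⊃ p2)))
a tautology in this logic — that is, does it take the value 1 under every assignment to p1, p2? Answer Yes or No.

Counterexample: take p1 = 4/5, p2 = 3/5.
p2 ⊃ p1 = 3/5 ⊃ 4/5 = 1
¬p2 = ¬3/5 = 2/5
p2 ⊃ ¬p2 = 3/5 ⊃ 2/5 = 4/5
(p2 ⊃ ¬p2) ⊃ p2 = 4/5 ⊃ 3/5 = 4/5
(p2 ⊃ p1) ⊃ ((p2 ⊃ ¬p2) ⊃ p2) = 1 ⊃ 4/5 = 4/5
((p2 ⊃ p1) ⊃ ((p2 ⊃ ¬p2) ⊃ p2)) ∧ p1 = 4/5 ∧ 4/5 = 4/5
p2 ⊃ p1 = 3/5 ⊃ 4/5 = 1
p2 ⊃ p2 = 3/5 ⊃ 3/5 = 1
(p2 ⊃ p2) ⊃ p2 = 1 ⊃ 3/5 = 3/5
(p2 ⊃ p1) ⊃ ((p2 ⊃ p2) ⊃ p2) = 1 ⊃ 3/5 = 3/5
p1 ∧ ((p2 ⊃ p1) ⊃ ((p2 ⊃ p2) ⊃ p2)) = 4/5 ∧ 3/5 = 3/5
(((p2 ⊃ p1) ⊃ ((p2 ⊃ ¬p2) ⊃ p2)) ∧ p1) ⊃ (p1 ∧ ((p2 ⊃ p1) ⊃ ((p2 ⊃ p2) ⊃ p2))) = 4/5 ⊃ 3/5 = 4/5
This gives 4/5 ≠ 1.

No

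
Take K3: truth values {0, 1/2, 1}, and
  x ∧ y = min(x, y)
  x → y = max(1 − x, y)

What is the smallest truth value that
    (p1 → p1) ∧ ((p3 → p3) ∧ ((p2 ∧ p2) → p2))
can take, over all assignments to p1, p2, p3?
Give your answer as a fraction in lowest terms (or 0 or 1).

1/2

Take p1 = 0, p2 = 0, p3 = 1/2:
p1 → p1 = 0 → 0 = 1
p3 → p3 = 1/2 → 1/2 = 1/2
p2 ∧ p2 = 0 ∧ 0 = 0
(p2 ∧ p2) → p2 = 0 → 0 = 1
(p3 → p3) ∧ ((p2 ∧ p2) → p2) = 1/2 ∧ 1 = 1/2
(p1 → p1) ∧ ((p3 → p3) ∧ ((p2 ∧ p2) → p2)) = 1 ∧ 1/2 = 1/2
No assignment yields a value below 1/2, so this is the minimum.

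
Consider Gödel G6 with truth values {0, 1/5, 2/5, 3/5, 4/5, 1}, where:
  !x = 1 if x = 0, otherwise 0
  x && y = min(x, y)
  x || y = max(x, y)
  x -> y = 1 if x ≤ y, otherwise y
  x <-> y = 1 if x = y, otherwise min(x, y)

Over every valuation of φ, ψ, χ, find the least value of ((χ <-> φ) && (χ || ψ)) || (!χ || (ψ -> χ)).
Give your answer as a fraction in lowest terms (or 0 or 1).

1/5

Take φ = 0, ψ = 2/5, χ = 1/5:
χ <-> φ = 1/5 <-> 0 = 0
χ || ψ = 1/5 || 2/5 = 2/5
(χ <-> φ) && (χ || ψ) = 0 && 2/5 = 0
!χ = !1/5 = 0
ψ -> χ = 2/5 -> 1/5 = 1/5
!χ || (ψ -> χ) = 0 || 1/5 = 1/5
((χ <-> φ) && (χ || ψ)) || (!χ || (ψ -> χ)) = 0 || 1/5 = 1/5
No assignment yields a value below 1/5, so this is the minimum.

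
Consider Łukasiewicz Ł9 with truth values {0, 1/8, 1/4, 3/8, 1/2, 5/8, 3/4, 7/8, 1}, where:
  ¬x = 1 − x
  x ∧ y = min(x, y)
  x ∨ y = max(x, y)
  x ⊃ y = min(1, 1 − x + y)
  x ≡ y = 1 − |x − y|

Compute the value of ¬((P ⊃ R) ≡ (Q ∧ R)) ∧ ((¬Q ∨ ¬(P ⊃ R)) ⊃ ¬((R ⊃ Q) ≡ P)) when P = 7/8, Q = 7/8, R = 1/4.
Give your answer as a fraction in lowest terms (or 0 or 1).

P ⊃ R = 7/8 ⊃ 1/4 = 3/8
Q ∧ R = 7/8 ∧ 1/4 = 1/4
(P ⊃ R) ≡ (Q ∧ R) = 3/8 ≡ 1/4 = 7/8
¬((P ⊃ R) ≡ (Q ∧ R)) = ¬7/8 = 1/8
¬Q = ¬7/8 = 1/8
P ⊃ R = 7/8 ⊃ 1/4 = 3/8
¬(P ⊃ R) = ¬3/8 = 5/8
¬Q ∨ ¬(P ⊃ R) = 1/8 ∨ 5/8 = 5/8
R ⊃ Q = 1/4 ⊃ 7/8 = 1
(R ⊃ Q) ≡ P = 1 ≡ 7/8 = 7/8
¬((R ⊃ Q) ≡ P) = ¬7/8 = 1/8
(¬Q ∨ ¬(P ⊃ R)) ⊃ ¬((R ⊃ Q) ≡ P) = 5/8 ⊃ 1/8 = 1/2
¬((P ⊃ R) ≡ (Q ∧ R)) ∧ ((¬Q ∨ ¬(P ⊃ R)) ⊃ ¬((R ⊃ Q) ≡ P)) = 1/8 ∧ 1/2 = 1/8

1/8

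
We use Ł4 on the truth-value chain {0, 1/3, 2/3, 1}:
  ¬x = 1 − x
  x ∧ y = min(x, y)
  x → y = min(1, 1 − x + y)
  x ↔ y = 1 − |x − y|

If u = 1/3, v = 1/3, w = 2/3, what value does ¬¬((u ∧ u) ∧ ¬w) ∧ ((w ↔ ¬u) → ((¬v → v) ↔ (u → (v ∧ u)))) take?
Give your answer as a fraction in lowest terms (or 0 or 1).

1/3

u ∧ u = 1/3 ∧ 1/3 = 1/3
¬w = ¬2/3 = 1/3
(u ∧ u) ∧ ¬w = 1/3 ∧ 1/3 = 1/3
¬((u ∧ u) ∧ ¬w) = ¬1/3 = 2/3
¬¬((u ∧ u) ∧ ¬w) = ¬2/3 = 1/3
¬u = ¬1/3 = 2/3
w ↔ ¬u = 2/3 ↔ 2/3 = 1
¬v = ¬1/3 = 2/3
¬v → v = 2/3 → 1/3 = 2/3
v ∧ u = 1/3 ∧ 1/3 = 1/3
u → (v ∧ u) = 1/3 → 1/3 = 1
(¬v → v) ↔ (u → (v ∧ u)) = 2/3 ↔ 1 = 2/3
(w ↔ ¬u) → ((¬v → v) ↔ (u → (v ∧ u))) = 1 → 2/3 = 2/3
¬¬((u ∧ u) ∧ ¬w) ∧ ((w ↔ ¬u) → ((¬v → v) ↔ (u → (v ∧ u)))) = 1/3 ∧ 2/3 = 1/3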